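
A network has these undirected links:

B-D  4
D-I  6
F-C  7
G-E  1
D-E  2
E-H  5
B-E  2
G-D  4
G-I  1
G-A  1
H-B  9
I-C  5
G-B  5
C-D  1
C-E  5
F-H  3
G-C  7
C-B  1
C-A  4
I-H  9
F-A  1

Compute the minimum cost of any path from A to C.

4

Enumerating some paths:
A–C: 4 = 4
A–G–E–D–C: 1+1+2+1 = 5
A–G–E–B–C: 1+1+2+1 = 5
A–G–D–C: 1+4+1 = 6
The minimum is 4 via A–C.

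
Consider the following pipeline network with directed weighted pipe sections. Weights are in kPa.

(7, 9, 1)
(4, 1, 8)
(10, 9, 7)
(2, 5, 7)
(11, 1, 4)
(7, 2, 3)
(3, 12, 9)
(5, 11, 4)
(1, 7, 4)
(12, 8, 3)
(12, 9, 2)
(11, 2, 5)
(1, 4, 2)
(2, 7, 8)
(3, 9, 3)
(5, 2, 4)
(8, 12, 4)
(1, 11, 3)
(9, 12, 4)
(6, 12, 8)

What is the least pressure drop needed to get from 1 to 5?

Compare a few routes:
1 → 7 → 2 → 5: 4+3+7 = 14
1 → 11 → 2 → 5: 3+5+7 = 15
The minimum is 14 kPa via 1 → 7 → 2 → 5.

14 kPa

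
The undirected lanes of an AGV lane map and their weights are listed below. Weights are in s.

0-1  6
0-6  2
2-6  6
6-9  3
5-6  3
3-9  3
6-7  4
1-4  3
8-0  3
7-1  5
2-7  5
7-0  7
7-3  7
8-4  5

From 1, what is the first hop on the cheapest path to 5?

0

Enumerating some paths:
1–0–6–5: 6+2+3 = 11
1–7–6–5: 5+4+3 = 12
The minimum is 11 s via 1–0–6–5.
So from 1 the first move is to 0.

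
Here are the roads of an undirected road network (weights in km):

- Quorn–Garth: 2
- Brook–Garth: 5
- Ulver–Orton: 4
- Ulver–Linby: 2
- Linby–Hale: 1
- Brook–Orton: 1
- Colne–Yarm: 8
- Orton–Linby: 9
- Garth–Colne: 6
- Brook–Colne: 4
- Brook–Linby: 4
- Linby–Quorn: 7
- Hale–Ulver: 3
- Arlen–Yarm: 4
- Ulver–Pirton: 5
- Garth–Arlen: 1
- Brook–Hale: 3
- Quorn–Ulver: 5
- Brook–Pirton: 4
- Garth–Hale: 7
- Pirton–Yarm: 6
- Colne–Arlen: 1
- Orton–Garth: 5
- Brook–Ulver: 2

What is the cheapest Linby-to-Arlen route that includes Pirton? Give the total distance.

Best Linby to Pirton: Linby–Ulver–Pirton costing 7
Shortest Pirton→Arlen: Pirton–Brook–Colne–Arlen = 9
Total via Pirton: 7 + 9 = 16 km.

16 km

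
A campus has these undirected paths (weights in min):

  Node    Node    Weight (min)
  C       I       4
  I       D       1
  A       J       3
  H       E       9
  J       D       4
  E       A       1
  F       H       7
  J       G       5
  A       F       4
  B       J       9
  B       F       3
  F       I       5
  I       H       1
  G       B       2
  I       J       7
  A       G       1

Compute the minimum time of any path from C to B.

12 min

Shortest distances from C:
C: 0
I: 4  (via C)
D: 5  (via I)
H: 5  (via I)
F: 9  (via I)
J: 9  (via D)
A: 12  (via J)
B: 12  (via F)
Shortest route: C → I → F → B = 12 min.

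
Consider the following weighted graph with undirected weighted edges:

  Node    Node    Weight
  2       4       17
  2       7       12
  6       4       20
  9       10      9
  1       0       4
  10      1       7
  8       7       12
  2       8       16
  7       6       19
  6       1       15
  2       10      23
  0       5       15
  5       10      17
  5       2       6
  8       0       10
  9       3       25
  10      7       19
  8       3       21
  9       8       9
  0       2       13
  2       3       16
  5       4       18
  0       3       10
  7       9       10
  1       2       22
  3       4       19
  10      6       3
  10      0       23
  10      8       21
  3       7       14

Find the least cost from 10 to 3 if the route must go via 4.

Shortest 10→4: 10 → 6 → 4 = 23
Best 4 to 3: 4 → 3 costing 19
Total via 4: 23 + 19 = 42.

42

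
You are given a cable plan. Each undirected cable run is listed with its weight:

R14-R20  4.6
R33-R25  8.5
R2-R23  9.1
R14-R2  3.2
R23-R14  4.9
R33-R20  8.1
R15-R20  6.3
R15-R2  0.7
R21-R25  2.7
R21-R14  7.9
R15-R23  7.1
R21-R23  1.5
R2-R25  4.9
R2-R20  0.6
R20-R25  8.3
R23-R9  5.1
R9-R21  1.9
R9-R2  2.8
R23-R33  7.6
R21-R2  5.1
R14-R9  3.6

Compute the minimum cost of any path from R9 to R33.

Shortest distances from R9:
R9: 0
R21: 1.9  (via R9)
R2: 2.8  (via R9)
R20: 3.4  (via R2)
R23: 3.4  (via R21)
R15: 3.5  (via R2)
R14: 3.6  (via R9)
R25: 4.6  (via R21)
R33: 11  (via R23)
Shortest route: R9 → R21 → R23 → R33 = 11.

11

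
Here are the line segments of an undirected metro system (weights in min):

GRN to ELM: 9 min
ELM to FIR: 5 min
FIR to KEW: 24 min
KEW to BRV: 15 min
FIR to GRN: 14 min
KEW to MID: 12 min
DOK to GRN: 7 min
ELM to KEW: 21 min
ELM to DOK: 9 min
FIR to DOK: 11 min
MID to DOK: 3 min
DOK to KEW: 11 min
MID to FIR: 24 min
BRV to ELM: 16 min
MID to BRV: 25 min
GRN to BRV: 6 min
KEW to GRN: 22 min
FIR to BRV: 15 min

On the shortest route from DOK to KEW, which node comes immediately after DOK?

Compare a few routes:
DOK - KEW: 11 = 11
DOK - MID - KEW: 3+12 = 15
Cheapest is DOK - KEW at 11 min.
So from DOK the first move is to KEW.

KEW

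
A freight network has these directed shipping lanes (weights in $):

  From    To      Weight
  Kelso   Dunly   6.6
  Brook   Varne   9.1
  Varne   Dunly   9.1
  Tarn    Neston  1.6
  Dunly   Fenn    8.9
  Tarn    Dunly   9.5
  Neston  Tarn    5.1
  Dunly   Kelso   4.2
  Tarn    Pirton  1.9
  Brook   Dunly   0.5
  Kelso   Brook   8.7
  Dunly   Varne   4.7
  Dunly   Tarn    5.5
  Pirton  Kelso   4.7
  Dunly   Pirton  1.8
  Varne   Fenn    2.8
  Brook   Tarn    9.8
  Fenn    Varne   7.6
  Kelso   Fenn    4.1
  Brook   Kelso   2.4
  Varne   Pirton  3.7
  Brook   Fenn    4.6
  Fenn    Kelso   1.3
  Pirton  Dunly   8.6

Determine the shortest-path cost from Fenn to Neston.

Compare a few routes:
Fenn–Kelso–Dunly–Tarn–Neston: 1.3+6.6+5.5+1.6 = 15
Fenn–Kelso–Brook–Dunly–Tarn–Neston: 1.3+8.7+0.5+5.5+1.6 = 17.6
Fenn–Kelso–Brook–Tarn–Neston: 1.3+8.7+9.8+1.6 = 21.4
The minimum is $15 via Fenn–Kelso–Dunly–Tarn–Neston.

$15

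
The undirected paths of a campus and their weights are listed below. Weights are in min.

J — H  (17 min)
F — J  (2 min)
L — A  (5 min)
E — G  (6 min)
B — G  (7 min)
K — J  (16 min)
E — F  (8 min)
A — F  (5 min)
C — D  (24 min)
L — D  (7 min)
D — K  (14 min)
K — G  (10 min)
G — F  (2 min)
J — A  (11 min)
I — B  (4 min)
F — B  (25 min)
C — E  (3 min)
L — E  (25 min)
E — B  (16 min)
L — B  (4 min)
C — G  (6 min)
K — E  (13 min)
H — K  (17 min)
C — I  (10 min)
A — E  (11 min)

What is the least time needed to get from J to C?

10 min

Shortest distances from J:
J: 0
F: 2  (via J)
G: 4  (via F)
A: 7  (via F)
C: 10  (via G)
Shortest route: J → F → G → C = 10 min.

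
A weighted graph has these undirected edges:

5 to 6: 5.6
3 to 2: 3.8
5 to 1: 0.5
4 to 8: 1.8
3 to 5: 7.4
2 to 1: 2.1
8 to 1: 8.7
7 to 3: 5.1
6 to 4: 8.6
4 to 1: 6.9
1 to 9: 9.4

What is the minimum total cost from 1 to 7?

11

Shortest distances from 1:
1: 0
5: 0.5  (via 1)
2: 2.1  (via 1)
3: 5.9  (via 2)
6: 6.1  (via 5)
4: 6.9  (via 1)
8: 8.7  (via 1)
9: 9.4  (via 1)
7: 11  (via 3)
Shortest route: 1–2–3–7 = 11.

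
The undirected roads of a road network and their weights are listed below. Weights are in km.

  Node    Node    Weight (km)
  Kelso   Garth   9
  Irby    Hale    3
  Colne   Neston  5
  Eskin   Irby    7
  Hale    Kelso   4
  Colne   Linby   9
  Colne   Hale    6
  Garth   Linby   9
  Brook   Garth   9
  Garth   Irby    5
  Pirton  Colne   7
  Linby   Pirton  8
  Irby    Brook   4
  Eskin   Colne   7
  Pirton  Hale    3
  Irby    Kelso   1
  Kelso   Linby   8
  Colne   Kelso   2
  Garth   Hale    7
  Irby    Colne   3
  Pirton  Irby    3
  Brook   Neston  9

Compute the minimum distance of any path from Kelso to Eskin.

8 km

Settle nodes by increasing distance from Kelso:
Kelso: 0
Irby: 1  (via Kelso)
Colne: 2  (via Kelso)
Pirton: 4  (via Irby)
Hale: 4  (via Kelso)
Brook: 5  (via Irby)
Garth: 6  (via Irby)
Neston: 7  (via Colne)
Linby: 8  (via Kelso)
Eskin: 8  (via Irby)
Shortest route: Kelso → Irby → Eskin = 8 km.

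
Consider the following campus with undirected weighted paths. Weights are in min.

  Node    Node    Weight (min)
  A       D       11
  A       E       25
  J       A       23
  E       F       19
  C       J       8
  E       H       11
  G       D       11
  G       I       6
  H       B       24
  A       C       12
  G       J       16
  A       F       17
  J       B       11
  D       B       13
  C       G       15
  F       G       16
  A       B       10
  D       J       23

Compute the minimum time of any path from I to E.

41 min

Enumerating some paths:
I → G → D → A → F → E: 6+11+11+17+19 = 64
I → G → C → A → E: 6+15+12+25 = 58
I → G → D → A → E: 6+11+11+25 = 53
I → G → F → E: 6+16+19 = 41
Cheapest is I → G → F → E at 41 min.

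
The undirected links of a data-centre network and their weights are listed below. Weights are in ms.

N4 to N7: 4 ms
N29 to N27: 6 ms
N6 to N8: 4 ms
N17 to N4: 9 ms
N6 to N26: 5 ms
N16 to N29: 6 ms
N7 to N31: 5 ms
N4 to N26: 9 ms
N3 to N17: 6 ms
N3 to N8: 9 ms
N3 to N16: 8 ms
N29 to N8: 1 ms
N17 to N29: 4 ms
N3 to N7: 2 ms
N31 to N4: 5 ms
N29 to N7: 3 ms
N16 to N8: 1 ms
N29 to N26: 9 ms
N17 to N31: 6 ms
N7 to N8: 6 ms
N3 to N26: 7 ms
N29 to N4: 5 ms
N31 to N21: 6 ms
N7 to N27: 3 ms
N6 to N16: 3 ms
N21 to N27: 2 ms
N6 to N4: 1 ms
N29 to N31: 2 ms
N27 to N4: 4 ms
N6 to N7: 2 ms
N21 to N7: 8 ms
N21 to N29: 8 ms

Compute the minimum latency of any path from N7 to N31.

5 ms

Running Dijkstra from N7:
N7: 0
N6: 2  (via N7)
N3: 2  (via N7)
N29: 3  (via N7)
N4: 3  (via N6)
N27: 3  (via N7)
N8: 4  (via N29)
N21: 5  (via N27)
N31: 5  (via N7)
Shortest route: N7 → N31 = 5 ms.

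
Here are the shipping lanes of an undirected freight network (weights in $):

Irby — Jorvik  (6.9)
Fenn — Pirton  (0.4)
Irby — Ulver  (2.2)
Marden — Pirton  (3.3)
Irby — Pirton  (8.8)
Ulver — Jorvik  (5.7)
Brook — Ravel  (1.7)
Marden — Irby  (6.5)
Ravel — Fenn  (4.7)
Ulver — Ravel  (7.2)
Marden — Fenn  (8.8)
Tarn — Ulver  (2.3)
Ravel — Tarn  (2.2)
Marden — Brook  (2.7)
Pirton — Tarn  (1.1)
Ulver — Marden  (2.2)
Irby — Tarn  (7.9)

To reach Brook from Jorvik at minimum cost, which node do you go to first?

Compare a few routes:
Jorvik–Irby–Ulver–Marden–Brook: 6.9+2.2+2.2+2.7 = 14
Jorvik–Ulver–Ravel–Brook: 5.7+7.2+1.7 = 14.6
Jorvik–Ulver–Marden–Brook: 5.7+2.2+2.7 = 10.6
Jorvik–Ulver–Tarn–Ravel–Brook: 5.7+2.3+2.2+1.7 = 11.9
The minimum is $10.6 via Jorvik–Ulver–Marden–Brook.
So from Jorvik the first move is to Ulver.

Ulver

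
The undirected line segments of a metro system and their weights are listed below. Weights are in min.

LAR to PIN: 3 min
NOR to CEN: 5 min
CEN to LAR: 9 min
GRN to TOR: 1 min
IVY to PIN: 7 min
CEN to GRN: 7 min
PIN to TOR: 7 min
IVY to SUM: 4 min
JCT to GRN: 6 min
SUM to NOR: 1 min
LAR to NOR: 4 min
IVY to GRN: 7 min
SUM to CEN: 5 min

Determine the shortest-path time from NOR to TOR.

13 min

Compare a few routes:
NOR–SUM–CEN–GRN–TOR: 1+5+7+1 = 14
NOR–CEN–GRN–TOR: 5+7+1 = 13
NOR–LAR–PIN–TOR: 4+3+7 = 14
Cheapest is NOR–CEN–GRN–TOR at 13 min.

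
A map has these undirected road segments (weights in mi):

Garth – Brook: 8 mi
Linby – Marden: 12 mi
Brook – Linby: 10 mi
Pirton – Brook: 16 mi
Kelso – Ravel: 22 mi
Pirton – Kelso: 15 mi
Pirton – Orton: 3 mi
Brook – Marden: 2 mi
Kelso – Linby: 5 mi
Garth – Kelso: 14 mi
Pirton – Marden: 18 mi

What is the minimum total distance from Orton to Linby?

23 mi

Enumerating some paths:
Orton–Pirton–Kelso–Linby: 3+15+5 = 23
Orton–Pirton–Brook–Linby: 3+16+10 = 29
Orton–Pirton–Marden–Brook–Linby: 3+18+2+10 = 33
Orton–Pirton–Marden–Linby: 3+18+12 = 33
The minimum is 23 mi via Orton–Pirton–Kelso–Linby.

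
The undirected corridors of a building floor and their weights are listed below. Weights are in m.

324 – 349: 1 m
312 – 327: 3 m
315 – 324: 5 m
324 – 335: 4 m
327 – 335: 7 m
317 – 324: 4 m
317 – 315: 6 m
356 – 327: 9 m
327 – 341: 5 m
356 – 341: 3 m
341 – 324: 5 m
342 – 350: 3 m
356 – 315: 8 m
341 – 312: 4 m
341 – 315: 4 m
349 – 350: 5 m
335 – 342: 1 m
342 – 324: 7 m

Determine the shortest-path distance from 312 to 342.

11 m

Shortest distances from 312:
312: 0
327: 3  (via 312)
341: 4  (via 312)
356: 7  (via 341)
315: 8  (via 341)
324: 9  (via 341)
335: 10  (via 327)
349: 10  (via 324)
342: 11  (via 335)
Shortest route: 312 → 327 → 335 → 342 = 11 m.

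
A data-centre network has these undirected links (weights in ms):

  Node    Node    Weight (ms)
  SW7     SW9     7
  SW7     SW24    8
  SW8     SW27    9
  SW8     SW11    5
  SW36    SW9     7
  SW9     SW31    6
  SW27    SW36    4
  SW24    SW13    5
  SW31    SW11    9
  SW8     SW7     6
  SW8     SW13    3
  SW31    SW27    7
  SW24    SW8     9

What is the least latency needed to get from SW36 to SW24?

21 ms

Running Dijkstra from SW36:
SW36: 0
SW27: 4  (via SW36)
SW9: 7  (via SW36)
SW31: 11  (via SW27)
SW8: 13  (via SW27)
SW7: 14  (via SW9)
SW13: 16  (via SW8)
SW11: 18  (via SW8)
SW24: 21  (via SW13)
Shortest route: SW36–SW27–SW8–SW13–SW24 = 21 ms.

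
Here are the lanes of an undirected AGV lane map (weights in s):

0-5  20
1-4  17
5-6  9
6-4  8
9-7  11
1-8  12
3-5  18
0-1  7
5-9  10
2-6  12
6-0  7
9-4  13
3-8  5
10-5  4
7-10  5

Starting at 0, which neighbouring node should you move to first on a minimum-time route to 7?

6

Candidate routes:
0 → 6 → 5 → 9 → 7: 7+9+10+11 = 37
0 → 6 → 5 → 10 → 7: 7+9+4+5 = 25
0 → 5 → 10 → 7: 20+4+5 = 29
The minimum is 25 s via 0 → 6 → 5 → 10 → 7.
So from 0 the first move is to 6.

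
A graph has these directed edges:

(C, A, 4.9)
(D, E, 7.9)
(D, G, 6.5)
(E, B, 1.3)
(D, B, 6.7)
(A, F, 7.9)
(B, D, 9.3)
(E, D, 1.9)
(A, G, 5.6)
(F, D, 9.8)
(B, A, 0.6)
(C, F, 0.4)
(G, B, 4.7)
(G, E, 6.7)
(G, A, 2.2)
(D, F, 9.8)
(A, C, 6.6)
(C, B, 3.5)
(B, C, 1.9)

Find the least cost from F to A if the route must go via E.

Shortest F→E: F–D–E = 17.7
Best E to A: E–B–A costing 1.9
Total via E: 17.7 + 1.9 = 19.6.

19.6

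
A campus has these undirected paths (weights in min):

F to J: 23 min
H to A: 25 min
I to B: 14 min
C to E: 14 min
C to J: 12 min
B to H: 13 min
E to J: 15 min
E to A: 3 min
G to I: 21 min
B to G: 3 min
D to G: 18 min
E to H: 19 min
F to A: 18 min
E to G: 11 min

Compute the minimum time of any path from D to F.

50 min

Settle nodes by increasing distance from D:
D: 0
G: 18  (via D)
B: 21  (via G)
E: 29  (via G)
A: 32  (via E)
H: 34  (via B)
I: 35  (via B)
C: 43  (via E)
J: 44  (via E)
F: 50  (via A)
Shortest route: D–G–E–A–F = 50 min.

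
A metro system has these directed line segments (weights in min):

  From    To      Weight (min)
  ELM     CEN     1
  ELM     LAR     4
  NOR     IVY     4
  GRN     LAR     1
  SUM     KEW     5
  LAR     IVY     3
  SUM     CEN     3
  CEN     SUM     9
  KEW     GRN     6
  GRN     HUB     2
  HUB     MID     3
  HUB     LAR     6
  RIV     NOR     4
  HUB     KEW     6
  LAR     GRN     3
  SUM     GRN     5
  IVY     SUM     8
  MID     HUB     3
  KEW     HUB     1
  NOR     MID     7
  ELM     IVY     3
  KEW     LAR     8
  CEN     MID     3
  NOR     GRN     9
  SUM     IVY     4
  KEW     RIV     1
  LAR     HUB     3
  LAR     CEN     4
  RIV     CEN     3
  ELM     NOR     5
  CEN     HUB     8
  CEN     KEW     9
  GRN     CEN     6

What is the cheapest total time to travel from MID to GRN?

Running Dijkstra from MID:
MID: 0
HUB: 3  (via MID)
LAR: 9  (via HUB)
KEW: 9  (via HUB)
RIV: 10  (via KEW)
GRN: 12  (via LAR)
Shortest route: MID → HUB → LAR → GRN = 12 min.

12 min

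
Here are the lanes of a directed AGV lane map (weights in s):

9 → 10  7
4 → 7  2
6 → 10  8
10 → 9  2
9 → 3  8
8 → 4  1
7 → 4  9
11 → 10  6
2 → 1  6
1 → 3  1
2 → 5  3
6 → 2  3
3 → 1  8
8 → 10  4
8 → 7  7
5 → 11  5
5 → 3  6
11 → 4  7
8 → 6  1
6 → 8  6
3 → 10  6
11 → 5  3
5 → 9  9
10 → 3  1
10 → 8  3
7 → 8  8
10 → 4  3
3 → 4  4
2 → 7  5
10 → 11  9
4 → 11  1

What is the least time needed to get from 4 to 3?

Shortest distances from 4:
4: 0
11: 1  (via 4)
7: 2  (via 4)
5: 4  (via 11)
10: 7  (via 11)
3: 8  (via 10)
Shortest route: 4 → 11 → 10 → 3 = 8 s.

8 s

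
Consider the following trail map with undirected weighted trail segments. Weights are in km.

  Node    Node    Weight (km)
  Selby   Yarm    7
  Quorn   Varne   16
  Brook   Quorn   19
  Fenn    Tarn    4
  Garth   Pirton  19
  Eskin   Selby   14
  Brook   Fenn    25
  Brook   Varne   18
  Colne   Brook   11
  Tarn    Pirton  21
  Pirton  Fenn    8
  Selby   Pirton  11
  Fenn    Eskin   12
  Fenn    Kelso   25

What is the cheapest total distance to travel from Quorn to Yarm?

Compare a few routes:
Quorn - Brook - Fenn - Pirton - Selby - Yarm: 19+25+8+11+7 = 70
Quorn - Varne - Brook - Fenn - Pirton - Selby - Yarm: 16+18+25+8+11+7 = 85
Quorn - Brook - Fenn - Eskin - Selby - Yarm: 19+25+12+14+7 = 77
The minimum is 70 km via Quorn - Brook - Fenn - Pirton - Selby - Yarm.

70 km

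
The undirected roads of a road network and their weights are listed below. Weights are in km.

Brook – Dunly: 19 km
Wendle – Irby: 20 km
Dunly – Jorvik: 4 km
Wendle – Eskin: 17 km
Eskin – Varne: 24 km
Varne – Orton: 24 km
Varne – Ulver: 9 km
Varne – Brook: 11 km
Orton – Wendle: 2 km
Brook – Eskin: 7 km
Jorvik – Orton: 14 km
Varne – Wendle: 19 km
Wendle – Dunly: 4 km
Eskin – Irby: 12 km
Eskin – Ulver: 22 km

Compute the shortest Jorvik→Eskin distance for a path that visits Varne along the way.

45 km

Shortest Jorvik→Varne: Jorvik → Dunly → Wendle → Varne = 27
Best Varne to Eskin: Varne → Brook → Eskin costing 18
Total via Varne: 27 + 18 = 45 km.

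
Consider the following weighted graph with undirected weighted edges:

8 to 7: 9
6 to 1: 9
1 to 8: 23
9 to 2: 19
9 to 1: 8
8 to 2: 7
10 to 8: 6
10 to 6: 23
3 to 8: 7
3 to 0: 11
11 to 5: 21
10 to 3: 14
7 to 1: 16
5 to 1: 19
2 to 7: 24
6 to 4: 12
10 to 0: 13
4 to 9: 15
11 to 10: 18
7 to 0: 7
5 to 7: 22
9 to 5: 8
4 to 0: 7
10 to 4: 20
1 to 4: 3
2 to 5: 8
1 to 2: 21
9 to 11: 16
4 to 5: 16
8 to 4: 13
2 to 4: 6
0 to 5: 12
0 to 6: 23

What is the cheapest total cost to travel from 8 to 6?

Running Dijkstra from 8:
8: 0
10: 6  (via 8)
2: 7  (via 8)
3: 7  (via 8)
7: 9  (via 8)
4: 13  (via 8)
5: 15  (via 2)
0: 16  (via 7)
1: 16  (via 4)
9: 23  (via 5)
11: 24  (via 10)
6: 25  (via 4)
Shortest route: 8 → 4 → 6 = 25.

25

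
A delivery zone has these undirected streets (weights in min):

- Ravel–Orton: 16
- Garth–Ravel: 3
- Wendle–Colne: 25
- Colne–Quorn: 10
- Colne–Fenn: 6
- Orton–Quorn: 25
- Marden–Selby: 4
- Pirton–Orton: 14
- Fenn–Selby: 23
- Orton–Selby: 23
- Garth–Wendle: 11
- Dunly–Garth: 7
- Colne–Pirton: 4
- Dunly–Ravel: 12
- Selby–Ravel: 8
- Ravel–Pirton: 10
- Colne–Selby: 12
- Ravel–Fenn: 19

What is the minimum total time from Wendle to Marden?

Compare a few routes:
Wendle - Colne - Selby - Marden: 25+12+4 = 41
Wendle - Garth - Ravel - Selby - Marden: 11+3+8+4 = 26
Wendle - Garth - Dunly - Ravel - Selby - Marden: 11+7+12+8+4 = 42
The minimum is 26 min via Wendle - Garth - Ravel - Selby - Marden.

26 min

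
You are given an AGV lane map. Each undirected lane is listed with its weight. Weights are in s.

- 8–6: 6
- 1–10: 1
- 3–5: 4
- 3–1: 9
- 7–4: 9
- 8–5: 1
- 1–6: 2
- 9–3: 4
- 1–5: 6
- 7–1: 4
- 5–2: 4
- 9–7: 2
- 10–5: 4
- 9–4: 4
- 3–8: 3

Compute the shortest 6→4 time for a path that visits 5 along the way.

19 s

Shortest 6→5: 6 → 1 → 10 → 5 = 7
Shortest 5→4: 5 → 3 → 9 → 4 = 12
Total via 5: 7 + 12 = 19 s.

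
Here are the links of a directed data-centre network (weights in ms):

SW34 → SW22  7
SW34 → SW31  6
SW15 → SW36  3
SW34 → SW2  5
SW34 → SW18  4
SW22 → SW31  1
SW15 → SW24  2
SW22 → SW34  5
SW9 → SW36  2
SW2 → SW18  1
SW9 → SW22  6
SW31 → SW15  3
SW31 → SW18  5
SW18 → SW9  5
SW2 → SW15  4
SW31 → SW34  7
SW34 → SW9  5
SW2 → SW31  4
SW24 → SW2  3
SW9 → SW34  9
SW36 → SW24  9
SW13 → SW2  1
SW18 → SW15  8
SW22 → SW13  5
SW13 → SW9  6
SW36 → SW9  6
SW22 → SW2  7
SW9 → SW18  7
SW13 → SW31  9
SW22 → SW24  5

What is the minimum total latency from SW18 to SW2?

13 ms

Candidate routes:
SW18–SW9–SW22–SW2: 5+6+7 = 18
SW18–SW15–SW24–SW2: 8+2+3 = 13
SW18–SW9–SW22–SW13–SW2: 5+6+5+1 = 17
Cheapest is SW18–SW15–SW24–SW2 at 13 ms.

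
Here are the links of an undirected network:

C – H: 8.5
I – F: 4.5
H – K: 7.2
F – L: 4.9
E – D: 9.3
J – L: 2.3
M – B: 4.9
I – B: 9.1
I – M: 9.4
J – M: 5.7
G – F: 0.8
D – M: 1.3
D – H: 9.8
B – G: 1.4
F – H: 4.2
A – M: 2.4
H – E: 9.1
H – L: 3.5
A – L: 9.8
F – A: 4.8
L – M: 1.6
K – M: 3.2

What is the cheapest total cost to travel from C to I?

Candidate routes:
C–H–L–M–I: 8.5+3.5+1.6+9.4 = 23
C–H–L–F–I: 8.5+3.5+4.9+4.5 = 21.4
C–H–F–I: 8.5+4.2+4.5 = 17.2
Cheapest is C–H–F–I at 17.2.

17.2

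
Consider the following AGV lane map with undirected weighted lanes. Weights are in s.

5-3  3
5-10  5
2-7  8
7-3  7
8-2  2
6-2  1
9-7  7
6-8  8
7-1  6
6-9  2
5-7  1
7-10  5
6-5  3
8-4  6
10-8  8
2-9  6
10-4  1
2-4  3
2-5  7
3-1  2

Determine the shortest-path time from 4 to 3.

9 s

Enumerating some paths:
4–10–7–5–3: 1+5+1+3 = 10
4–2–6–5–3: 3+1+3+3 = 10
4–10–5–3: 1+5+3 = 9
The minimum is 9 s via 4–10–5–3.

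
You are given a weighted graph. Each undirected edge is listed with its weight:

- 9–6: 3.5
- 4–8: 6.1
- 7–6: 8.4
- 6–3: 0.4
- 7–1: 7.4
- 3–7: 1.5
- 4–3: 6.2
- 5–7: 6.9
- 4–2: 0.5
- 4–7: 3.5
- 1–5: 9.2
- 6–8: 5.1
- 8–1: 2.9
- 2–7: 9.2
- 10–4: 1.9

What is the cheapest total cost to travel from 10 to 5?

Running Dijkstra from 10:
10: 0
4: 1.9  (via 10)
2: 2.4  (via 4)
7: 5.4  (via 4)
3: 6.9  (via 7)
6: 7.3  (via 3)
8: 8  (via 4)
9: 10.8  (via 6)
1: 10.9  (via 8)
5: 12.3  (via 7)
Shortest route: 10–4–7–5 = 12.3.

12.3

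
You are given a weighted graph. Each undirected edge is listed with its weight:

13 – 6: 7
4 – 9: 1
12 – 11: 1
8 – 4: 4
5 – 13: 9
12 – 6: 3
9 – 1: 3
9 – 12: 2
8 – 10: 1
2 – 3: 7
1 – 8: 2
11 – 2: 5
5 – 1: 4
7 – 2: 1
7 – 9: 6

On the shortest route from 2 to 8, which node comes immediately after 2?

Compare a few routes:
2 - 11 - 12 - 9 - 4 - 8: 5+1+2+1+4 = 13
2 - 7 - 9 - 4 - 8: 1+6+1+4 = 12
The minimum is 12 via 2 - 7 - 9 - 4 - 8.
So from 2 the first move is to 7.

7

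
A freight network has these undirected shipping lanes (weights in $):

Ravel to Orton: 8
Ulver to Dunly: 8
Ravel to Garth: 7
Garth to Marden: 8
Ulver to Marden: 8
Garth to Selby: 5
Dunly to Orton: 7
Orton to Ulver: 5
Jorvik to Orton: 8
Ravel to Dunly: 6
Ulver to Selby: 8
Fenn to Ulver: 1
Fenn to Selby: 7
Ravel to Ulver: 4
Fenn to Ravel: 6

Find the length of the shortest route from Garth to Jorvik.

Settle nodes by increasing distance from Garth:
Garth: 0
Selby: 5  (via Garth)
Ravel: 7  (via Garth)
Marden: 8  (via Garth)
Ulver: 11  (via Ravel)
Fenn: 12  (via Selby)
Dunly: 13  (via Ravel)
Orton: 15  (via Ravel)
Jorvik: 23  (via Orton)
Shortest route: Garth–Ravel–Orton–Jorvik = $23.

$23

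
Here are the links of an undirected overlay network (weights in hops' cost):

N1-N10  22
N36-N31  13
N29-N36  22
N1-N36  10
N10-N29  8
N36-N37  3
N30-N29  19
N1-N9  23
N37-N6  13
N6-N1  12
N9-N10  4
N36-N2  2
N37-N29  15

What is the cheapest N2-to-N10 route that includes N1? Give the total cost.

Shortest N2→N1: N2–N36–N1 = 12
Best N1 to N10: N1–N10 costing 22
Total via N1: 12 + 22 = 34 hops' cost.

34 hops' cost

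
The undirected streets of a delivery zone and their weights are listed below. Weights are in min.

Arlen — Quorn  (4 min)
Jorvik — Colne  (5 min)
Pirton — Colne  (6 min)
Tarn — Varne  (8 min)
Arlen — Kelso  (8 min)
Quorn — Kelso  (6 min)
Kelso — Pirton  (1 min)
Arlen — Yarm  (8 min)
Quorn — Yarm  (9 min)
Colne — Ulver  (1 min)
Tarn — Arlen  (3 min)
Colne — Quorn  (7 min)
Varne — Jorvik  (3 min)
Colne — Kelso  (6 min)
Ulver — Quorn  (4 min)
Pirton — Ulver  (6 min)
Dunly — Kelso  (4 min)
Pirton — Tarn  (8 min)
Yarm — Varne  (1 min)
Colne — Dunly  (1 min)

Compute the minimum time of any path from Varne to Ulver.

Running Dijkstra from Varne:
Varne: 0
Yarm: 1  (via Varne)
Jorvik: 3  (via Varne)
Colne: 8  (via Jorvik)
Tarn: 8  (via Varne)
Arlen: 9  (via Yarm)
Ulver: 9  (via Colne)
Shortest route: Varne–Jorvik–Colne–Ulver = 9 min.

9 min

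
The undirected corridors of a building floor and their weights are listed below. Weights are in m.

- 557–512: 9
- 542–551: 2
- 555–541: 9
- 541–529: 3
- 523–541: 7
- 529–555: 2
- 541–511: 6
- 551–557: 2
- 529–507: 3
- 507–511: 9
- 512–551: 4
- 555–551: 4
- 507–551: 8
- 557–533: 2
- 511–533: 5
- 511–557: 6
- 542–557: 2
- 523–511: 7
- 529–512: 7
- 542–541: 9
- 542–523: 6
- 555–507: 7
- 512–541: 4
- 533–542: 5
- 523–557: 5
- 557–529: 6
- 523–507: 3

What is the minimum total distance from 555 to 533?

8 m

Settle nodes by increasing distance from 555:
555: 0
529: 2  (via 555)
551: 4  (via 555)
507: 5  (via 529)
541: 5  (via 529)
557: 6  (via 551)
542: 6  (via 551)
512: 8  (via 551)
533: 8  (via 557)
Shortest route: 555 → 551 → 557 → 533 = 8 m.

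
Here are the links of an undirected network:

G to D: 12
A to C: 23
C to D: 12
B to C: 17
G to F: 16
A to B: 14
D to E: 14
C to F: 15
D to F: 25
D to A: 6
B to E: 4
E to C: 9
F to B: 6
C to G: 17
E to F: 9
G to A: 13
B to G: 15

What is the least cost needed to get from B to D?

18

Shortest distances from B:
B: 0
E: 4  (via B)
F: 6  (via B)
C: 13  (via E)
A: 14  (via B)
G: 15  (via B)
D: 18  (via E)
Shortest route: B–E–D = 18.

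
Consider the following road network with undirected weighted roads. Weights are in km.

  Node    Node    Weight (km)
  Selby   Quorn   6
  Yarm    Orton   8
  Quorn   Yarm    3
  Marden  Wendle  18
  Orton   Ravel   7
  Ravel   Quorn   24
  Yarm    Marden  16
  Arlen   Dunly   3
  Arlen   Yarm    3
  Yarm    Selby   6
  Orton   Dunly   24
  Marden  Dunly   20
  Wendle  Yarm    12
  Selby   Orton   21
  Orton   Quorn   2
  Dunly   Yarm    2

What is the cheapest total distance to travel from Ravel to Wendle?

Shortest distances from Ravel:
Ravel: 0
Orton: 7  (via Ravel)
Quorn: 9  (via Orton)
Yarm: 12  (via Quorn)
Dunly: 14  (via Yarm)
Arlen: 15  (via Yarm)
Selby: 15  (via Quorn)
Wendle: 24  (via Yarm)
Shortest route: Ravel → Orton → Quorn → Yarm → Wendle = 24 km.

24 km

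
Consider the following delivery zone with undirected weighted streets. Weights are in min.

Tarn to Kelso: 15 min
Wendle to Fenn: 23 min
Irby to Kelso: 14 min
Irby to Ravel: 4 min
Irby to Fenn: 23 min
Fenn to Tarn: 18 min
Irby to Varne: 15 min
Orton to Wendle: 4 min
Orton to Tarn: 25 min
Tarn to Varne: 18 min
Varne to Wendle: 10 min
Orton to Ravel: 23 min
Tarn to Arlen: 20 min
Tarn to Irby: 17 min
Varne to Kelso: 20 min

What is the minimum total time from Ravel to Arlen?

41 min

Shortest distances from Ravel:
Ravel: 0
Irby: 4  (via Ravel)
Kelso: 18  (via Irby)
Varne: 19  (via Irby)
Tarn: 21  (via Irby)
Orton: 23  (via Ravel)
Wendle: 27  (via Orton)
Fenn: 27  (via Irby)
Arlen: 41  (via Tarn)
Shortest route: Ravel → Irby → Tarn → Arlen = 41 min.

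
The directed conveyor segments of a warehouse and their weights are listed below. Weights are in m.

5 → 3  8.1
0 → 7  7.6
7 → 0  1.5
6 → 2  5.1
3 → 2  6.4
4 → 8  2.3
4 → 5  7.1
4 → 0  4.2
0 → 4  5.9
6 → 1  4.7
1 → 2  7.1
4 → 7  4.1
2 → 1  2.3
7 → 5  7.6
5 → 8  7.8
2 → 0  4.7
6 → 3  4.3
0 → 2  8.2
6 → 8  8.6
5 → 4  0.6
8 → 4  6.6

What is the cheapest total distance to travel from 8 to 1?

Running Dijkstra from 8:
8: 0
4: 6.6  (via 8)
7: 10.7  (via 4)
0: 10.8  (via 4)
5: 13.7  (via 4)
2: 19  (via 0)
1: 21.3  (via 2)
Shortest route: 8 → 4 → 0 → 2 → 1 = 21.3 m.

21.3 m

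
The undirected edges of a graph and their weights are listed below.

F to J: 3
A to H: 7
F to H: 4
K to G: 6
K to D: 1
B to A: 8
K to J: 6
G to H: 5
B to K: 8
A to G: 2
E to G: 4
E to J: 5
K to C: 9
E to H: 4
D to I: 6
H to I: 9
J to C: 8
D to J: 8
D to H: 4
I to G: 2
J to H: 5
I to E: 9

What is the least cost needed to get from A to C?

17

Running Dijkstra from A:
A: 0
G: 2  (via A)
I: 4  (via G)
E: 6  (via G)
H: 7  (via A)
B: 8  (via A)
K: 8  (via G)
D: 9  (via K)
F: 11  (via H)
J: 11  (via E)
C: 17  (via K)
Shortest route: A → G → K → C = 17.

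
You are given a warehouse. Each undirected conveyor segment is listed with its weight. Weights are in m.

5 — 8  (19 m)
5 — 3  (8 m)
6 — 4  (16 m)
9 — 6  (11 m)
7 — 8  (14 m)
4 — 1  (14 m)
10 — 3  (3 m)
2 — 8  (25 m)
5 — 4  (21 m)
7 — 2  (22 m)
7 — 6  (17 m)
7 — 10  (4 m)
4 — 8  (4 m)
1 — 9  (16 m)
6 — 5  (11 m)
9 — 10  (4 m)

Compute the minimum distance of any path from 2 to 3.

29 m

Running Dijkstra from 2:
2: 0
7: 22  (via 2)
8: 25  (via 2)
10: 26  (via 7)
3: 29  (via 10)
Shortest route: 2–7–10–3 = 29 m.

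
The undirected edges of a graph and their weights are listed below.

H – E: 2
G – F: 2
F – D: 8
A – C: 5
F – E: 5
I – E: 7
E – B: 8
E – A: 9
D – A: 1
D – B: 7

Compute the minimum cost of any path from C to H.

16

Enumerating some paths:
C → A → E → H: 5+9+2 = 16
C → A → D → F → E → H: 5+1+8+5+2 = 21
Cheapest is C → A → E → H at 16.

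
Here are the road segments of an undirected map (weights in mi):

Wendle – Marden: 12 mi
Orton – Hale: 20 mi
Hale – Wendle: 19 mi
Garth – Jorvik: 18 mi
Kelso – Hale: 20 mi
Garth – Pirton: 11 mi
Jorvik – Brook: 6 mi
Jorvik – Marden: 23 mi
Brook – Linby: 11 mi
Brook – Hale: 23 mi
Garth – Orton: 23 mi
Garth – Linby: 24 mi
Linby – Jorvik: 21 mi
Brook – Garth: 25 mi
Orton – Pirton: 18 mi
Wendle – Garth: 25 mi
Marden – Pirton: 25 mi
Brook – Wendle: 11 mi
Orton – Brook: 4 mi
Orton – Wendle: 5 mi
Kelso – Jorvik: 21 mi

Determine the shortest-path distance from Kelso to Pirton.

Shortest distances from Kelso:
Kelso: 0
Hale: 20  (via Kelso)
Jorvik: 21  (via Kelso)
Brook: 27  (via Jorvik)
Orton: 31  (via Brook)
Wendle: 36  (via Orton)
Linby: 38  (via Brook)
Garth: 39  (via Jorvik)
Marden: 44  (via Jorvik)
Pirton: 49  (via Orton)
Shortest route: Kelso → Jorvik → Brook → Orton → Pirton = 49 mi.

49 mi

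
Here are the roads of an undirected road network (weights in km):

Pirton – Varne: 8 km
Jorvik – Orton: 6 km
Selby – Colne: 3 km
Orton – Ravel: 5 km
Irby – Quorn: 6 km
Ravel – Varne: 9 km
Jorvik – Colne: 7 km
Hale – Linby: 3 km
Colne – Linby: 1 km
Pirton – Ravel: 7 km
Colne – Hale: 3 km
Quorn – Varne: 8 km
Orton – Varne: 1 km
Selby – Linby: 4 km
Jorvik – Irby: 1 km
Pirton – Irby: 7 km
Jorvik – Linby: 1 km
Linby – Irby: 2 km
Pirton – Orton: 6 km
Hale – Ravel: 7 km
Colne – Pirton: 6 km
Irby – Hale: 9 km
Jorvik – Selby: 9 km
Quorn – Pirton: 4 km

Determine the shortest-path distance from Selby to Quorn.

Enumerating some paths:
Selby–Linby–Irby–Quorn: 4+2+6 = 12
Selby–Linby–Colne–Pirton–Quorn: 4+1+6+4 = 15
Selby–Colne–Pirton–Quorn: 3+6+4 = 13
Cheapest is Selby–Linby–Irby–Quorn at 12 km.

12 km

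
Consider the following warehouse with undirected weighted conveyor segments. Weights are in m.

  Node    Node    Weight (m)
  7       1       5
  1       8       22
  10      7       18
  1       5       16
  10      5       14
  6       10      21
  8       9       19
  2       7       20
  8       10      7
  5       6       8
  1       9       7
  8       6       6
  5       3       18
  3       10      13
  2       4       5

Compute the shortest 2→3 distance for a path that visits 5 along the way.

59 m

Best 2 to 5: 2 → 7 → 1 → 5 costing 41
Shortest 5→3: 5 → 3 = 18
Total via 5: 41 + 18 = 59 m.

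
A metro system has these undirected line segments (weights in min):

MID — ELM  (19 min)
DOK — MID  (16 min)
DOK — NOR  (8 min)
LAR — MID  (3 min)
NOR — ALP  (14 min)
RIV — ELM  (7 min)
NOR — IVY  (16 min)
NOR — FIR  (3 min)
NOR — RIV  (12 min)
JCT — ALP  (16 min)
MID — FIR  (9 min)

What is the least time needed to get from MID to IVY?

28 min

Enumerating some paths:
MID–ELM–RIV–NOR–IVY: 19+7+12+16 = 54
MID–FIR–NOR–IVY: 9+3+16 = 28
MID–DOK–NOR–IVY: 16+8+16 = 40
The minimum is 28 min via MID–FIR–NOR–IVY.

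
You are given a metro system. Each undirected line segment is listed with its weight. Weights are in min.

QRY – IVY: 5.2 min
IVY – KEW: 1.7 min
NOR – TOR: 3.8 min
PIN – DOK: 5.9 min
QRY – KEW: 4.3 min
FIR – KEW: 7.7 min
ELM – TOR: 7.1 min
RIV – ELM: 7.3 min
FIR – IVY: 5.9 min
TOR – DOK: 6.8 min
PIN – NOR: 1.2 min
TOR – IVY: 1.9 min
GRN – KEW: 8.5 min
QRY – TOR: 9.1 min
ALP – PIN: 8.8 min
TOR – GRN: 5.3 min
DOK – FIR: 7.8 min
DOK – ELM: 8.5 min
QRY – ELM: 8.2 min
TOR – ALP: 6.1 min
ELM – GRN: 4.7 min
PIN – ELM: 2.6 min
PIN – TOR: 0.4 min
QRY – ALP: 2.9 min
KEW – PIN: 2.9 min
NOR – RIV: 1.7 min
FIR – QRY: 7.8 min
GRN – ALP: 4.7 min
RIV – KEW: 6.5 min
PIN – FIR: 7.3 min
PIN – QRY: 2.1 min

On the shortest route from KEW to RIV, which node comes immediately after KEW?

PIN

Compare a few routes:
KEW–PIN–NOR–RIV: 2.9+1.2+1.7 = 5.8
KEW–IVY–TOR–PIN–NOR–RIV: 1.7+1.9+0.4+1.2+1.7 = 6.9
KEW–RIV: 6.5 = 6.5
KEW–PIN–TOR–NOR–RIV: 2.9+0.4+3.8+1.7 = 8.8
The minimum is 5.8 min via KEW–PIN–NOR–RIV.
So from KEW the first move is to PIN.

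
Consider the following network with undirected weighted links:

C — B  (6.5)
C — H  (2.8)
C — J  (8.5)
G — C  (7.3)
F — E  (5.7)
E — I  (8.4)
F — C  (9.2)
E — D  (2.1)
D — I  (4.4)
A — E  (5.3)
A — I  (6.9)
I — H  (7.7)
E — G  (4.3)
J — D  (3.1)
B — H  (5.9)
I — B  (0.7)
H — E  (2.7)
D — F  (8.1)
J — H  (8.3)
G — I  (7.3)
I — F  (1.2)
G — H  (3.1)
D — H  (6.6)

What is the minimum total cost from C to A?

Enumerating some paths:
C → B → I → A: 6.5+0.7+6.9 = 14.1
C → H → E → A: 2.8+2.7+5.3 = 10.8
Cheapest is C → H → E → A at 10.8.

10.8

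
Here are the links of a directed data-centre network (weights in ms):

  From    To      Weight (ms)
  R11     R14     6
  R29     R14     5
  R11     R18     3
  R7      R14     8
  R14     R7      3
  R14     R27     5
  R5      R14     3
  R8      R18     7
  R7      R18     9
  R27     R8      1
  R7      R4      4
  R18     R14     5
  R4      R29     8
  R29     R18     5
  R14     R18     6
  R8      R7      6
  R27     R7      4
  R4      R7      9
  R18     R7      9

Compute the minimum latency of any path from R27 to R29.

Shortest distances from R27:
R27: 0
R8: 1  (via R27)
R7: 4  (via R27)
R4: 8  (via R7)
R18: 8  (via R8)
R14: 12  (via R7)
R29: 16  (via R4)
Shortest route: R27 → R7 → R4 → R29 = 16 ms.

16 ms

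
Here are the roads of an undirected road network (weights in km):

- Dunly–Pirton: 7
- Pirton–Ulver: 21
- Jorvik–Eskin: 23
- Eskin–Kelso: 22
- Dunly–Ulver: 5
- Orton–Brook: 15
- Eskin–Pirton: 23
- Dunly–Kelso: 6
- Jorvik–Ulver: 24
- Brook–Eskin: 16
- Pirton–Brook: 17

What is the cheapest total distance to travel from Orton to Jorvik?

54 km

Settle nodes by increasing distance from Orton:
Orton: 0
Brook: 15  (via Orton)
Eskin: 31  (via Brook)
Pirton: 32  (via Brook)
Dunly: 39  (via Pirton)
Ulver: 44  (via Dunly)
Kelso: 45  (via Dunly)
Jorvik: 54  (via Eskin)
Shortest route: Orton → Brook → Eskin → Jorvik = 54 km.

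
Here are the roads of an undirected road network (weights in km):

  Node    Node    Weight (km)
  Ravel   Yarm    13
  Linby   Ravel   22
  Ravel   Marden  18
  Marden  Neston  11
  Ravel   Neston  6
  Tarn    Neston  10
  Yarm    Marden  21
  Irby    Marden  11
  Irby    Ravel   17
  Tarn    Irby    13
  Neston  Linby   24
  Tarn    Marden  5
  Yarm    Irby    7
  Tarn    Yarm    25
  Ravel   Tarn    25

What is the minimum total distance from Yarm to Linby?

Compare a few routes:
Yarm–Ravel–Neston–Linby: 13+6+24 = 43
Yarm–Irby–Ravel–Linby: 7+17+22 = 46
Yarm–Ravel–Linby: 13+22 = 35
The minimum is 35 km via Yarm–Ravel–Linby.

35 km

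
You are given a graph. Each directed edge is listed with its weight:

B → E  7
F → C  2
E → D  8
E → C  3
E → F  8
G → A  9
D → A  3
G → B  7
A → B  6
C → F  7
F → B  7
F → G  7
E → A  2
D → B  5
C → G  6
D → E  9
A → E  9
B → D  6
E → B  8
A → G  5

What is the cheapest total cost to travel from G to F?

22

Compare a few routes:
G → B → E → F: 7+7+8 = 22
G → B → E → C → F: 7+7+3+7 = 24
G → A → E → F: 9+9+8 = 26
The minimum is 22 via G → B → E → F.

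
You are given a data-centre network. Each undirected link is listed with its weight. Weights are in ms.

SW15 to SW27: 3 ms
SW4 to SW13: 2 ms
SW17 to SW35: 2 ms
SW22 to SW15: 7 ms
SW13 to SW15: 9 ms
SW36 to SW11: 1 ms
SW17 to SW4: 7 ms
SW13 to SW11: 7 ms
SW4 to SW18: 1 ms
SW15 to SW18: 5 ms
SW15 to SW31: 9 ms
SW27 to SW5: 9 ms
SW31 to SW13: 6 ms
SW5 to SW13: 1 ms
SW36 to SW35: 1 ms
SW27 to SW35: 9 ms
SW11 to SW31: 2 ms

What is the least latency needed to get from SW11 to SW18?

Shortest distances from SW11:
SW11: 0
SW36: 1  (via SW11)
SW31: 2  (via SW11)
SW35: 2  (via SW36)
SW17: 4  (via SW35)
SW13: 7  (via SW11)
SW5: 8  (via SW13)
SW4: 9  (via SW13)
SW18: 10  (via SW4)
Shortest route: SW11 → SW13 → SW4 → SW18 = 10 ms.

10 ms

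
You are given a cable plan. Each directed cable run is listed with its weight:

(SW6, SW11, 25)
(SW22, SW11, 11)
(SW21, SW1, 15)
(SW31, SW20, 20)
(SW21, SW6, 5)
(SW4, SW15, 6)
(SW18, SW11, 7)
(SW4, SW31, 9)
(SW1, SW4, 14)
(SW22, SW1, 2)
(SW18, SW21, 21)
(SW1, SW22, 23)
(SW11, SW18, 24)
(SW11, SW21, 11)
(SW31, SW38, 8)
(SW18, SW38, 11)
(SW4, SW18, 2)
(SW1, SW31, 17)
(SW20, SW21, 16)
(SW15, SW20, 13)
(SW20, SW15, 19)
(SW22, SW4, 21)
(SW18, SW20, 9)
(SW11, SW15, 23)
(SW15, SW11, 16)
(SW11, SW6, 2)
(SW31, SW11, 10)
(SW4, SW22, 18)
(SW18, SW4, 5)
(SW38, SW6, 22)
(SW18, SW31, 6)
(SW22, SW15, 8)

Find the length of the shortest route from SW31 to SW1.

36

Settle nodes by increasing distance from SW31:
SW31: 0
SW38: 8  (via SW31)
SW11: 10  (via SW31)
SW6: 12  (via SW11)
SW20: 20  (via SW31)
SW21: 21  (via SW11)
SW15: 33  (via SW11)
SW18: 34  (via SW11)
SW1: 36  (via SW21)
Shortest route: SW31–SW11–SW21–SW1 = 36.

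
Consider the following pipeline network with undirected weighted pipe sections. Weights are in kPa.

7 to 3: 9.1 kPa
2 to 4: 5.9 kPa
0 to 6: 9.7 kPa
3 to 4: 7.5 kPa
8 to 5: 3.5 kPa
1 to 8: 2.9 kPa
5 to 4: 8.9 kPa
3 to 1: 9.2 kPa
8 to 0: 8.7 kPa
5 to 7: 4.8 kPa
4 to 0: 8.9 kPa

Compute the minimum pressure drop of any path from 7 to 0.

17 kPa

Enumerating some paths:
7–3–4–0: 9.1+7.5+8.9 = 25.5
7–5–8–0: 4.8+3.5+8.7 = 17
7–5–4–0: 4.8+8.9+8.9 = 22.6
7–3–1–8–0: 9.1+9.2+2.9+8.7 = 29.9
The minimum is 17 kPa via 7–5–8–0.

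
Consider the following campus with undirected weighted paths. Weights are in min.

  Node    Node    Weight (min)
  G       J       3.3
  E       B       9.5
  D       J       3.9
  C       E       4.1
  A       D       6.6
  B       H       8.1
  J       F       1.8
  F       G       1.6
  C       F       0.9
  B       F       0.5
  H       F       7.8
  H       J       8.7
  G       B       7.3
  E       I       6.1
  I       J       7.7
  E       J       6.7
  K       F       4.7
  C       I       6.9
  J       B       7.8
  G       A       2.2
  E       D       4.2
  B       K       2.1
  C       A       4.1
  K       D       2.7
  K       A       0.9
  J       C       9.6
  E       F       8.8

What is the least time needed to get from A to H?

11.1 min

Settle nodes by increasing distance from A:
A: 0
K: 0.9  (via A)
G: 2.2  (via A)
B: 3  (via K)
F: 3.5  (via B)
D: 3.6  (via K)
C: 4.1  (via A)
J: 5.3  (via F)
E: 7.8  (via D)
I: 11  (via C)
H: 11.1  (via B)
Shortest route: A–K–B–H = 11.1 min.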